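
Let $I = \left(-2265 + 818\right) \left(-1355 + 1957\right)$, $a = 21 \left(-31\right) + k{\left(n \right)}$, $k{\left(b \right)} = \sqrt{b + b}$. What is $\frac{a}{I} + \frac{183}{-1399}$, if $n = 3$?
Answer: $- \frac{22642779}{174094358} - \frac{\sqrt{6}}{871094} \approx -0.13006$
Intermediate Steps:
$k{\left(b \right)} = \sqrt{2} \sqrt{b}$ ($k{\left(b \right)} = \sqrt{2 b} = \sqrt{2} \sqrt{b}$)
$a = -651 + \sqrt{6}$ ($a = 21 \left(-31\right) + \sqrt{2} \sqrt{3} = -651 + \sqrt{6} \approx -648.55$)
$I = -871094$ ($I = \left(-1447\right) 602 = -871094$)
$\frac{a}{I} + \frac{183}{-1399} = \frac{-651 + \sqrt{6}}{-871094} + \frac{183}{-1399} = \left(-651 + \sqrt{6}\right) \left(- \frac{1}{871094}\right) + 183 \left(- \frac{1}{1399}\right) = \left(\frac{93}{124442} - \frac{\sqrt{6}}{871094}\right) - \frac{183}{1399} = - \frac{22642779}{174094358} - \frac{\sqrt{6}}{871094}$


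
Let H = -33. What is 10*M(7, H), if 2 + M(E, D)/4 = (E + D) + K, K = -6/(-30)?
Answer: -1112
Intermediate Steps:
K = ⅕ (K = -6*(-1/30) = ⅕ ≈ 0.20000)
M(E, D) = -36/5 + 4*D + 4*E (M(E, D) = -8 + 4*((E + D) + ⅕) = -8 + 4*((D + E) + ⅕) = -8 + 4*(⅕ + D + E) = -8 + (⅘ + 4*D + 4*E) = -36/5 + 4*D + 4*E)
10*M(7, H) = 10*(-36/5 + 4*(-33) + 4*7) = 10*(-36/5 - 132 + 28) = 10*(-556/5) = -1112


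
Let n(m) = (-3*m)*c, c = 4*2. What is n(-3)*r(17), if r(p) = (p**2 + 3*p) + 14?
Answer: 25488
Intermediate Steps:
c = 8
n(m) = -24*m (n(m) = -3*m*8 = -24*m)
r(p) = 14 + p**2 + 3*p
n(-3)*r(17) = (-24*(-3))*(14 + 17**2 + 3*17) = 72*(14 + 289 + 51) = 72*354 = 25488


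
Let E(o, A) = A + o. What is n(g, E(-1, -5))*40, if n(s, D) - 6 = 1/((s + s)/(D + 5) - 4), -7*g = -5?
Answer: 4420/19 ≈ 232.63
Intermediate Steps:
g = 5/7 (g = -⅐*(-5) = 5/7 ≈ 0.71429)
n(s, D) = 6 + 1/(-4 + 2*s/(5 + D)) (n(s, D) = 6 + 1/((s + s)/(D + 5) - 4) = 6 + 1/((2*s)/(5 + D) - 4) = 6 + 1/(2*s/(5 + D) - 4) = 6 + 1/(-4 + 2*s/(5 + D)))
n(g, E(-1, -5))*40 = ((115 - 12*5/7 + 23*(-5 - 1))/(2*(10 - 1*5/7 + 2*(-5 - 1))))*40 = ((115 - 60/7 + 23*(-6))/(2*(10 - 5/7 + 2*(-6))))*40 = ((115 - 60/7 - 138)/(2*(10 - 5/7 - 12)))*40 = ((½)*(-221/7)/(-19/7))*40 = ((½)*(-7/19)*(-221/7))*40 = (221/38)*40 = 4420/19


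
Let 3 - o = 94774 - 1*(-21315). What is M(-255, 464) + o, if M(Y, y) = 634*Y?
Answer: -277756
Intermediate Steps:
o = -116086 (o = 3 - (94774 - 1*(-21315)) = 3 - (94774 + 21315) = 3 - 1*116089 = 3 - 116089 = -116086)
M(-255, 464) + o = 634*(-255) - 116086 = -161670 - 116086 = -277756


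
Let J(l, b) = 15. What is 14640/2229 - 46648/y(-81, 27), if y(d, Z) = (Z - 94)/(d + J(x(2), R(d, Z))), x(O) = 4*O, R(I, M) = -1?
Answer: -2287197664/49781 ≈ -45945.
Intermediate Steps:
y(d, Z) = (-94 + Z)/(15 + d) (y(d, Z) = (Z - 94)/(d + 15) = (-94 + Z)/(15 + d))
14640/2229 - 46648/y(-81, 27) = 14640/2229 - 46648*(15 - 81)/(-94 + 27) = 14640*(1/2229) - 46648/(-67/(-66)) = 4880/743 - 46648/((-1/66*(-67))) = 4880/743 - 46648/67/66 = 4880/743 - 46648*66/67 = 4880/743 - 3078768/67 = -2287197664/49781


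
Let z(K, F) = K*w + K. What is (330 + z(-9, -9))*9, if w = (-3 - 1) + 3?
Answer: 2970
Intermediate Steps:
w = -1 (w = -4 + 3 = -1)
z(K, F) = 0 (z(K, F) = K*(-1) + K = -K + K = 0)
(330 + z(-9, -9))*9 = (330 + 0)*9 = 330*9 = 2970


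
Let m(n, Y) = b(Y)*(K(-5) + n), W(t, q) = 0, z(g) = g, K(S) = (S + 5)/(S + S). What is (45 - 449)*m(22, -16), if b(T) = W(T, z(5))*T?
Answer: 0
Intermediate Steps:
K(S) = (5 + S)/(2*S) (K(S) = (5 + S)/((2*S)) = (5 + S)*(1/(2*S)) = (5 + S)/(2*S))
b(T) = 0 (b(T) = 0*T = 0)
m(n, Y) = 0 (m(n, Y) = 0*((½)*(5 - 5)/(-5) + n) = 0*((½)*(-⅕)*0 + n) = 0*(0 + n) = 0*n = 0)
(45 - 449)*m(22, -16) = (45 - 449)*0 = -404*0 = 0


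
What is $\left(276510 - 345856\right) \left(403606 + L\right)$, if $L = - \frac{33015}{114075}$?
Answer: $- \frac{212852098415434}{7605} \approx -2.7988 \cdot 10^{10}$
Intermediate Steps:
$L = - \frac{2201}{7605}$ ($L = \left(-33015\right) \frac{1}{114075} = - \frac{2201}{7605} \approx -0.28941$)
$\left(276510 - 345856\right) \left(403606 + L\right) = \left(276510 - 345856\right) \left(403606 - \frac{2201}{7605}\right) = \left(-69346\right) \frac{3069421429}{7605} = - \frac{212852098415434}{7605}$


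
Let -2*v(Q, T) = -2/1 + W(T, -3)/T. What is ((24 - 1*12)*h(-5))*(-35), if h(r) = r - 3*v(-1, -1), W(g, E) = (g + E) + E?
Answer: -1050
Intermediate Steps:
W(g, E) = g + 2*E (W(g, E) = (E + g) + E = g + 2*E)
v(Q, T) = 1 - (-6 + T)/(2*T) (v(Q, T) = -(-2/1 + (T + 2*(-3))/T)/2 = -(-2*1 + (T - 6)/T)/2 = -(-2 + (-6 + T)/T)/2 = 1 - (-6 + T)/(2*T))
h(r) = 15/2 + r (h(r) = r - 3*(6 - 1)/(2*(-1)) = r - 3*(-1)*5/2 = r - 3*(-5/2) = r + 15/2 = 15/2 + r)
((24 - 1*12)*h(-5))*(-35) = ((24 - 1*12)*(15/2 - 5))*(-35) = ((24 - 12)*(5/2))*(-35) = (12*(5/2))*(-35) = 30*(-35) = -1050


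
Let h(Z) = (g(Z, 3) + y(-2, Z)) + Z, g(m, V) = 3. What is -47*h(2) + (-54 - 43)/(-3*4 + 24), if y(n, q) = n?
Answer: -1789/12 ≈ -149.08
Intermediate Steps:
h(Z) = 1 + Z (h(Z) = (3 - 2) + Z = 1 + Z)
-47*h(2) + (-54 - 43)/(-3*4 + 24) = -47*(1 + 2) + (-54 - 43)/(-3*4 + 24) = -47*3 - 97/(-12 + 24) = -141 - 97/12 = -1789/12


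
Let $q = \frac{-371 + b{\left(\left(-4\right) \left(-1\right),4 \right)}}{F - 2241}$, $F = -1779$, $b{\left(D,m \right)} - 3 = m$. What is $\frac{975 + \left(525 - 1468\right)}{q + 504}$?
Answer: $\frac{32160}{506611} \approx 0.063481$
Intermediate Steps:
$b{\left(D,m \right)} = 3 + m$
$q = \frac{91}{1005}$ ($q = \frac{-371 + \left(3 + 4\right)}{-1779 - 2241} = \frac{-371 + 7}{-4020} = \left(-364\right) \left(- \frac{1}{4020}\right) = \frac{91}{1005} \approx 0.090547$)
$\frac{975 + \left(525 - 1468\right)}{q + 504} = \frac{975 + \left(525 - 1468\right)}{\frac{91}{1005} + 504} = \frac{975 - 943}{\frac{506611}{1005}} = 32 \cdot \frac{1005}{506611} = \frac{32160}{506611}$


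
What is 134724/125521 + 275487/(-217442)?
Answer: -5284747719/27293537282 ≈ -0.19363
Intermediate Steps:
134724/125521 + 275487/(-217442) = 134724*(1/125521) + 275487*(-1/217442) = 134724/125521 - 275487/217442 = -5284747719/27293537282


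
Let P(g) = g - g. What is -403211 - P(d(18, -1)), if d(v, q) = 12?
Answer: -403211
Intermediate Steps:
P(g) = 0
-403211 - P(d(18, -1)) = -403211 - 1*0 = -403211 + 0 = -403211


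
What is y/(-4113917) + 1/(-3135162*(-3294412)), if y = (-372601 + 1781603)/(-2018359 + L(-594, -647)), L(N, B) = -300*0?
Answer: 2078986719838046813/12251627915215414245711576 ≈ 1.6969e-7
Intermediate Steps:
L(N, B) = 0
y = -201286/288337 (y = (-372601 + 1781603)/(-2018359 + 0) = 1409002/(-2018359) = 1409002*(-1/2018359) = -201286/288337 ≈ -0.69809)
y/(-4113917) + 1/(-3135162*(-3294412)) = -201286/288337/(-4113917) + 1/(-3135162*(-3294412)) = -201286/288337*(-1/4113917) - 1/3135162*(-1/3294412) = 201286/1186194486029 + 1/10328515314744 = 2078986719838046813/12251627915215414245711576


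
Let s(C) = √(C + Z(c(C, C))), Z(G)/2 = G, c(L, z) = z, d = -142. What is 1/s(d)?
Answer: -I*√426/426 ≈ -0.04845*I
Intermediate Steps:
Z(G) = 2*G
s(C) = √3*√C (s(C) = √(C + 2*C) = √(3*C) = √3*√C)
1/s(d) = 1/(√3*√(-142)) = 1/(√3*(I*√142)) = 1/(I*√426) = -I*√426/426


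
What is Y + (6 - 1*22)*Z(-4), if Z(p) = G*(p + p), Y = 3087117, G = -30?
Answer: 3083277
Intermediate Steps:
Z(p) = -60*p (Z(p) = -30*(p + p) = -60*p)
Y + (6 - 1*22)*Z(-4) = 3087117 + (6 - 1*22)*(-60*(-4)) = 3087117 + (6 - 22)*240 = 3087117 - 16*240 = 3087117 - 3840 = 3083277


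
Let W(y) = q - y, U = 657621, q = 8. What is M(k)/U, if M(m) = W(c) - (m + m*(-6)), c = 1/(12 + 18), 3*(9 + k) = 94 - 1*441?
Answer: -18461/19728630 ≈ -0.00093575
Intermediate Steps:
k = -374/3 (k = -9 + (94 - 1*441)/3 = -9 + (94 - 441)/3 = -9 + (⅓)*(-347) = -9 - 347/3 = -374/3 ≈ -124.67)
c = 1/30 ≈ 0.033333
W(y) = 8 - y
M(m) = 239/30 + 5*m (M(m) = (8 - 1*1/30) - (m + m*(-6)) = (8 - 1/30) - (m - 6*m) = 239/30 - (-5)*m = 239/30 + 5*m)
M(k)/U = (239/30 + 5*(-374/3))/657621 = (239/30 - 1870/3)*(1/657621) = -18461/30*1/657621 = -18461/19728630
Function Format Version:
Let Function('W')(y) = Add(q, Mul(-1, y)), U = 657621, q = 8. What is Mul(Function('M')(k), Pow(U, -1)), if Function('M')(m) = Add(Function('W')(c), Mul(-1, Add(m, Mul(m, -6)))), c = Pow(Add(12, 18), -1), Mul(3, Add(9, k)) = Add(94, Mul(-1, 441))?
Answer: Rational(-18461, 19728630) ≈ -0.00093575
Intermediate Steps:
k = Rational(-374, 3) (k = Add(-9, Mul(Rational(1, 3), Add(94, Mul(-1, 441)))) = Add(-9, Mul(Rational(1, 3), Add(94, -441))) = Add(-9, Mul(Rational(1, 3), -347)) = Add(-9, Rational(-347, 3)) = Rational(-374, 3) ≈ -124.67)
c = Rational(1, 30) (c = Pow(30, -1) = Rational(1, 30) ≈ 0.033333)
Function('W')(y) = Add(8, Mul(-1, y))
Function('M')(m) = Add(Rational(239, 30), Mul(5, m)) (Function('M')(m) = Add(Add(8, Mul(-1, Rational(1, 30))), Mul(-1, Add(m, Mul(m, -6)))) = Add(Add(8, Rational(-1, 30)), Mul(-1, Add(m, Mul(-6, m)))) = Add(Rational(239, 30), Mul(-1, Mul(-5, m))) = Add(Rational(239, 30), Mul(5, m)))
Mul(Function('M')(k), Pow(U, -1)) = Mul(Add(Rational(239, 30), Mul(5, Rational(-374, 3))), Pow(657621, -1)) = Mul(Add(Rational(239, 30), Rational(-1870, 3)), Rational(1, 657621)) = Mul(Rational(-18461, 30), Rational(1, 657621)) = Rational(-18461, 19728630)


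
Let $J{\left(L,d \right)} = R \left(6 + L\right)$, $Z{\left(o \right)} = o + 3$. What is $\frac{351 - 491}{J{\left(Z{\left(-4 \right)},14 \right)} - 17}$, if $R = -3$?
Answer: $\frac{35}{8} \approx 4.375$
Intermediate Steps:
$Z{\left(o \right)} = 3 + o$
$J{\left(L,d \right)} = -18 - 3 L$ ($J{\left(L,d \right)} = - 3 \left(6 + L\right) = -18 - 3 L$)
$\frac{351 - 491}{J{\left(Z{\left(-4 \right)},14 \right)} - 17} = \frac{351 - 491}{\left(-18 - 3 \left(3 - 4\right)\right) - 17} = - \frac{140}{\left(-18 - -3\right) - 17} = - \frac{140}{\left(-18 + 3\right) - 17} = - \frac{140}{-15 - 17} = - \frac{140}{-32} = \left(-140\right) \left(- \frac{1}{32}\right) = \frac{35}{8}$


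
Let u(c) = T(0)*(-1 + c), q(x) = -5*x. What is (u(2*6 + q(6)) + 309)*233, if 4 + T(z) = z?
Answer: 89705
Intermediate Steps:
T(z) = -4 + z
u(c) = 4 - 4*c (u(c) = (-4 + 0)*(-1 + c) = -4*(-1 + c) = 4 - 4*c)
(u(2*6 + q(6)) + 309)*233 = ((4 - 4*(2*6 - 5*6)) + 309)*233 = ((4 - 4*(12 - 30)) + 309)*233 = ((4 - 4*(-18)) + 309)*233 = ((4 + 72) + 309)*233 = (76 + 309)*233 = 385*233 = 89705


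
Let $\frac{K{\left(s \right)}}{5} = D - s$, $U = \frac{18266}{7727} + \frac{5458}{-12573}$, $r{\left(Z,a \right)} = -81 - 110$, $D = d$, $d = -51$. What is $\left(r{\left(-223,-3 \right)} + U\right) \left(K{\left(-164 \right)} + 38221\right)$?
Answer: $- \frac{64767209737334}{8831961} \approx -7.3333 \cdot 10^{6}$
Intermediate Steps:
$D = -51$
$r{\left(Z,a \right)} = -191$ ($r{\left(Z,a \right)} = -81 - 110 = -191$)
$U = \frac{187484452}{97151571}$ ($U = 18266 \cdot \frac{1}{7727} + 5458 \left(- \frac{1}{12573}\right) = \frac{18266}{7727} - \frac{5458}{12573} = \frac{187484452}{97151571} \approx 1.9298$)
$K{\left(s \right)} = -255 - 5 s$ ($K{\left(s \right)} = 5 \left(-51 - s\right) = -255 - 5 s$)
$\left(r{\left(-223,-3 \right)} + U\right) \left(K{\left(-164 \right)} + 38221\right) = \left(-191 + \frac{187484452}{97151571}\right) \left(\left(-255 - -820\right) + 38221\right) = - \frac{18368465609 \left(\left(-255 + 820\right) + 38221\right)}{97151571} = - \frac{18368465609 \left(565 + 38221\right)}{97151571} = \left(- \frac{18368465609}{97151571}\right) 38786 = - \frac{64767209737334}{8831961}$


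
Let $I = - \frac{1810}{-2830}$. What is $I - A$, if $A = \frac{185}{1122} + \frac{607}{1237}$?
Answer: $- \frac{6288983}{392779662} \approx -0.016011$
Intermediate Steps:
$A = \frac{909899}{1387914}$ ($A = 185 \cdot \frac{1}{1122} + 607 \cdot \frac{1}{1237} = \frac{185}{1122} + \frac{607}{1237} = \frac{909899}{1387914} \approx 0.65559$)
$I = \frac{181}{283}$ ($I = \left(-1810\right) \left(- \frac{1}{2830}\right) = \frac{181}{283} \approx 0.63958$)
$I - A = \frac{181}{283} - \frac{909899}{1387914} = - \frac{6288983}{392779662}$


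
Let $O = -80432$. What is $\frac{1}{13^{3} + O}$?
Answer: $- \frac{1}{78235} \approx -1.2782 \cdot 10^{-5}$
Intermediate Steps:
$\frac{1}{13^{3} + O} = \frac{1}{13^{3} - 80432} = \frac{1}{2197 - 80432} = \frac{1}{-78235} = - \frac{1}{78235}$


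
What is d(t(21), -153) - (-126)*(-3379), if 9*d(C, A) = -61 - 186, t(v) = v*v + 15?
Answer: -3832033/9 ≈ -4.2578e+5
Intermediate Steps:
t(v) = 15 + v**2 (t(v) = v**2 + 15 = 15 + v**2)
d(C, A) = -247/9 (d(C, A) = (-61 - 186)/9 = (1/9)*(-247) = -247/9)
d(t(21), -153) - (-126)*(-3379) = -247/9 - (-126)*(-3379) = -247/9 - 1*425754 = -247/9 - 425754 = -3832033/9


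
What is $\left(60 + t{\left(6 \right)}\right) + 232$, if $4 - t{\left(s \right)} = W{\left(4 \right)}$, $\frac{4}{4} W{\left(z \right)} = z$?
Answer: $292$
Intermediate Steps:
$W{\left(z \right)} = z$
$t{\left(s \right)} = 0$ ($t{\left(s \right)} = 4 - 4 = 0$)
$\left(60 + t{\left(6 \right)}\right) + 232 = \left(60 + 0\right) + 232 = 60 + 232 = 292$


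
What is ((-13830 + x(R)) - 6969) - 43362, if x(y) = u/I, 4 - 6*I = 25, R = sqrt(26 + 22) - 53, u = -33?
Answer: -449061/7 ≈ -64152.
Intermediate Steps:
R = -53 + 4*sqrt(3) (R = sqrt(48) - 53 = 4*sqrt(3) - 53 = -53 + 4*sqrt(3) ≈ -46.072)
I = -7/2 (I = 2/3 - 1/6*25 = 2/3 - 25/6 = -7/2 ≈ -3.5000)
x(y) = 66/7 (x(y) = -33/(-7/2) = -33*(-2/7) = 66/7)
((-13830 + x(R)) - 6969) - 43362 = ((-13830 + 66/7) - 6969) - 43362 = (-96744/7 - 6969) - 43362 = -145527/7 - 43362 = -449061/7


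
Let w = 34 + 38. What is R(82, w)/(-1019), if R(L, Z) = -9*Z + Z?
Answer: 576/1019 ≈ 0.56526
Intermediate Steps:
w = 72
R(L, Z) = -8*Z
R(82, w)/(-1019) = -8*72/(-1019) = -576*(-1/1019) = 576/1019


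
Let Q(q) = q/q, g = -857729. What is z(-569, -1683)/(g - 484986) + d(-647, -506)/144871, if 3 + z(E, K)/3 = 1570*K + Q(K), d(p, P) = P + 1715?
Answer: 1150006487691/194520464765 ≈ 5.9120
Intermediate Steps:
Q(q) = 1
d(p, P) = 1715 + P
z(E, K) = -6 + 4710*K (z(E, K) = -9 + 3*(1570*K + 1) = -9 + 3*(1 + 1570*K) = -9 + (3 + 4710*K) = -6 + 4710*K)
z(-569, -1683)/(g - 484986) + d(-647, -506)/144871 = (-6 + 4710*(-1683))/(-857729 - 484986) + (1715 - 506)/144871 = (-6 - 7926930)/(-1342715) + 1209*(1/144871) = -7926936*(-1/1342715) + 1209/144871 = 7926936/1342715 + 1209/144871 = 1150006487691/194520464765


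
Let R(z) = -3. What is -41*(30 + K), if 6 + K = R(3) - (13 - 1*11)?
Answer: -779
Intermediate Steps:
K = -11 (K = -6 + (-3 - (13 - 1*11)) = -6 + (-3 - (13 - 11)) = -6 + (-3 - 1*2) = -6 + (-3 - 2) = -6 - 5 = -11)
-41*(30 + K) = -41*(30 - 11) = -41*19 = -779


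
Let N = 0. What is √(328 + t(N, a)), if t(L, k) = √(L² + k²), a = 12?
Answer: 2*√85 ≈ 18.439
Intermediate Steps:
√(328 + t(N, a)) = √(328 + √(0² + 12²)) = √(328 + √(0 + 144)) = √(328 + √144) = √(328 + 12) = √340 = 2*√85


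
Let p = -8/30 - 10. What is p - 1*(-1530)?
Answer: 22796/15 ≈ 1519.7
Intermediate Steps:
p = -154/15 (p = -8*1/30 - 10 = -4/15 - 10 = -154/15 ≈ -10.267)
p - 1*(-1530) = -154/15 - 1*(-1530) = -154/15 + 1530 = 22796/15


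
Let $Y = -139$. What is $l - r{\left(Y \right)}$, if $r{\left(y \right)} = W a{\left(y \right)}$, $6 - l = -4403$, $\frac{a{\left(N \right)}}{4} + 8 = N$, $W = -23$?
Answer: $-9115$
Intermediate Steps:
$a{\left(N \right)} = -32 + 4 N$
$l = 4409$ ($l = 6 - -4403 = 6 + 4403 = 4409$)
$r{\left(y \right)} = 736 - 92 y$ ($r{\left(y \right)} = - 23 \left(-32 + 4 y\right) = 736 - 92 y$)
$l - r{\left(Y \right)} = 4409 - \left(736 - -12788\right) = 4409 - \left(736 + 12788\right) = 4409 - 13524 = -9115$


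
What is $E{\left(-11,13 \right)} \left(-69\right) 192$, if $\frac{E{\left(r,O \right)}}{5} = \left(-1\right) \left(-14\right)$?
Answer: $-927360$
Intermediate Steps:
$E{\left(r,O \right)} = 70$ ($E{\left(r,O \right)} = 5 \left(\left(-1\right) \left(-14\right)\right) = 5 \cdot 14 = 70$)
$E{\left(-11,13 \right)} \left(-69\right) 192 = 70 \left(-69\right) 192 = \left(-4830\right) 192 = -927360$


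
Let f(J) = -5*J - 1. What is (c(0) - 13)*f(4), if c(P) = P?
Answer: 273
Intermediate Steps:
f(J) = -1 - 5*J
(c(0) - 13)*f(4) = (0 - 13)*(-1 - 5*4) = -13*(-1 - 20) = -13*(-21) = 273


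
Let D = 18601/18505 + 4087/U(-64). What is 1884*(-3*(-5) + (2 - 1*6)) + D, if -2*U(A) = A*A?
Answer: 785365590673/37898240 ≈ 20723.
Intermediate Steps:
U(A) = -A**2/2 (U(A) = -A*A/2 = -A**2/2)
D = -37535087/37898240 (D = 18601/18505 + 4087/((-1/2*(-64)**2)) = 18601*(1/18505) + 4087/((-1/2*4096)) = 18601/18505 + 4087/(-2048) = 18601/18505 + 4087*(-1/2048) = 18601/18505 - 4087/2048 = -37535087/37898240 ≈ -0.99042)
1884*(-3*(-5) + (2 - 1*6)) + D = 1884*(-3*(-5) + (2 - 1*6)) - 37535087/37898240 = 1884*(15 + (2 - 6)) - 37535087/37898240 = 1884*(15 - 4) - 37535087/37898240 = 1884*11 - 37535087/37898240 = 20724 - 37535087/37898240 = 785365590673/37898240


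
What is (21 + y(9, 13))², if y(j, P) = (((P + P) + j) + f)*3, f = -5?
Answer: 12321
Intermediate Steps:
y(j, P) = -15 + 3*j + 6*P (y(j, P) = (((P + P) + j) - 5)*3 = ((2*P + j) - 5)*3 = ((j + 2*P) - 5)*3 = (-5 + j + 2*P)*3 = -15 + 3*j + 6*P)
(21 + y(9, 13))² = (21 + (-15 + 3*9 + 6*13))² = (21 + (-15 + 27 + 78))² = (21 + 90)² = 111² = 12321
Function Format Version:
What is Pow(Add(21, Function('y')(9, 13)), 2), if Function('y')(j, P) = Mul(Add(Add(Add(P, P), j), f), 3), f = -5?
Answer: 12321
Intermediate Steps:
Function('y')(j, P) = Add(-15, Mul(3, j), Mul(6, P)) (Function('y')(j, P) = Mul(Add(Add(Add(P, P), j), -5), 3) = Mul(Add(Add(Mul(2, P), j), -5), 3) = Mul(Add(Add(j, Mul(2, P)), -5), 3) = Mul(Add(-5, j, Mul(2, P)), 3) = Add(-15, Mul(3, j), Mul(6, P)))
Pow(Add(21, Function('y')(9, 13)), 2) = Pow(Add(21, Add(-15, Mul(3, 9), Mul(6, 13))), 2) = Pow(Add(21, Add(-15, 27, 78)), 2) = Pow(Add(21, 90), 2) = Pow(111, 2) = 12321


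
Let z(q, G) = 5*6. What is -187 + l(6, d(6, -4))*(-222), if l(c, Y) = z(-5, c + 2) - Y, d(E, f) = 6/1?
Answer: -5515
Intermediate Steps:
z(q, G) = 30
d(E, f) = 6 (d(E, f) = 6*1 = 6)
l(c, Y) = 30 - Y
-187 + l(6, d(6, -4))*(-222) = -187 + (30 - 1*6)*(-222) = -187 + (30 - 6)*(-222) = -187 + 24*(-222) = -187 - 5328 = -5515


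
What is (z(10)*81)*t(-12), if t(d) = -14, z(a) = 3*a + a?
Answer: -45360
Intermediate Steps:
z(a) = 4*a
(z(10)*81)*t(-12) = ((4*10)*81)*(-14) = (40*81)*(-14) = 3240*(-14) = -45360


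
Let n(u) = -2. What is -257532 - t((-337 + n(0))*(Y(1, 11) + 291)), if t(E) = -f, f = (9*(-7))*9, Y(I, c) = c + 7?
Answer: -258099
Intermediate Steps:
Y(I, c) = 7 + c
f = -567 (f = -63*9 = -567)
t(E) = 567 (t(E) = -1*(-567) = 567)
-257532 - t((-337 + n(0))*(Y(1, 11) + 291)) = -257532 - 1*567 = -257532 - 567 = -258099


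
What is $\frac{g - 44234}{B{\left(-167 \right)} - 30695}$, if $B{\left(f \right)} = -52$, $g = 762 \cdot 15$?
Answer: $\frac{32804}{30747} \approx 1.0669$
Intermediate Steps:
$g = 11430$
$\frac{g - 44234}{B{\left(-167 \right)} - 30695} = \frac{11430 - 44234}{-52 - 30695} = - \frac{32804}{-30747} = \left(-32804\right) \left(- \frac{1}{30747}\right) = \frac{32804}{30747}$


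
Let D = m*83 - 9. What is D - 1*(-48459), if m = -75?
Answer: 42225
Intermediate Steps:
D = -6234 (D = -75*83 - 9 = -6225 - 9 = -6234)
D - 1*(-48459) = -6234 - 1*(-48459) = -6234 + 48459 = 42225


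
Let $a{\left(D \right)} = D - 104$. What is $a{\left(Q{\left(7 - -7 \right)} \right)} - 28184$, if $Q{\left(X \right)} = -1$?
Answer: $-28289$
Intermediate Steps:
$a{\left(D \right)} = -104 + D$ ($a{\left(D \right)} = D - 104 = -104 + D$)
$a{\left(Q{\left(7 - -7 \right)} \right)} - 28184 = \left(-104 - 1\right) - 28184 = -105 - 28184 = -28289$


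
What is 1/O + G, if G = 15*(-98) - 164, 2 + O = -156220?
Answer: -255266749/156222 ≈ -1634.0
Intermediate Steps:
O = -156222 (O = -2 - 156220 = -156222)
G = -1634 (G = -1470 - 164 = -1634)
1/O + G = 1/(-156222) - 1634 = -1/156222 - 1634 = -255266749/156222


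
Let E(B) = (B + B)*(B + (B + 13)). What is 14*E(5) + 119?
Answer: 3339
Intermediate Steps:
E(B) = 2*B*(13 + 2*B) (E(B) = (2*B)*(B + (13 + B)) = (2*B)*(13 + 2*B) = 2*B*(13 + 2*B))
14*E(5) + 119 = 14*(2*5*(13 + 2*5)) + 119 = 14*(2*5*(13 + 10)) + 119 = 14*(2*5*23) + 119 = 14*230 + 119 = 3220 + 119 = 3339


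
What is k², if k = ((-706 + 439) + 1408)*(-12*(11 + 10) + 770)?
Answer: 349325917444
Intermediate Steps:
k = 591038 (k = (-267 + 1408)*(-12*21 + 770) = 1141*(-252 + 770) = 1141*518 = 591038)
k² = 591038² = 349325917444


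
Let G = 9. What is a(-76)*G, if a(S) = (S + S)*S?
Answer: 103968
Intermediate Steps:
a(S) = 2*S² (a(S) = (2*S)*S = 2*S²)
a(-76)*G = (2*(-76)²)*9 = (2*5776)*9 = 11552*9 = 103968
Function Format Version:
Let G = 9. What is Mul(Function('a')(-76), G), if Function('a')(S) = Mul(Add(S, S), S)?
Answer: 103968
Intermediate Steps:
Function('a')(S) = Mul(2, Pow(S, 2)) (Function('a')(S) = Mul(Mul(2, S), S) = Mul(2, Pow(S, 2)))
Mul(Function('a')(-76), G) = Mul(Mul(2, Pow(-76, 2)), 9) = Mul(Mul(2, 5776), 9) = Mul(11552, 9) = 103968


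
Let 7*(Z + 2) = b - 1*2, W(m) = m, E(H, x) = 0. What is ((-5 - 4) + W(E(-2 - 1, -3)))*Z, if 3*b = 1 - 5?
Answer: 156/7 ≈ 22.286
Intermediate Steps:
b = -4/3 (b = (1 - 5)/3 = (⅓)*(-4) = -4/3 ≈ -1.3333)
Z = -52/21 (Z = -2 + (-4/3 - 1*2)/7 = -2 + (-4/3 - 2)/7 = -2 + (⅐)*(-10/3) = -2 - 10/21 = -52/21 ≈ -2.4762)
((-5 - 4) + W(E(-2 - 1, -3)))*Z = ((-5 - 4) + 0)*(-52/21) = (-9 + 0)*(-52/21) = -9*(-52/21) = 156/7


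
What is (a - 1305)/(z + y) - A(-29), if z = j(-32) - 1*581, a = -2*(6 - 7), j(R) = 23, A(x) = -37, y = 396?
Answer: 7297/162 ≈ 45.043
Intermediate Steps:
a = 2 (a = -2*(-1) = 2)
z = -558 (z = 23 - 1*581 = 23 - 581 = -558)
(a - 1305)/(z + y) - A(-29) = (2 - 1305)/(-558 + 396) - 1*(-37) = -1303/(-162) + 37 = -1303*(-1/162) + 37 = 1303/162 + 37 = 7297/162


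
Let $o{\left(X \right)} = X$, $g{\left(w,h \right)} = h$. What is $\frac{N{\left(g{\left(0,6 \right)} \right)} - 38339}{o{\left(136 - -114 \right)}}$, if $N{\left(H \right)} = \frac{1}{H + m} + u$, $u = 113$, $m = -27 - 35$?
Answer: $- \frac{2140657}{14000} \approx -152.9$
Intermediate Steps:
$m = -62$ ($m = -27 - 35 = -62$)
$N{\left(H \right)} = 113 + \frac{1}{-62 + H}$ ($N{\left(H \right)} = \frac{1}{H - 62} + 113 = \frac{1}{-62 + H} + 113 = 113 + \frac{1}{-62 + H}$)
$\frac{N{\left(g{\left(0,6 \right)} \right)} - 38339}{o{\left(136 - -114 \right)}} = \frac{\frac{-7005 + 113 \cdot 6}{-62 + 6} - 38339}{136 - -114} = \frac{\frac{-7005 + 678}{-56} - 38339}{136 + 114} = \frac{\left(- \frac{1}{56}\right) \left(-6327\right) - 38339}{250} = \left(\frac{6327}{56} - 38339\right) \frac{1}{250} = \left(- \frac{2140657}{56}\right) \frac{1}{250} = - \frac{2140657}{14000}$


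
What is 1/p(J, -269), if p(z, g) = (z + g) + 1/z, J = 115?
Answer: -115/17709 ≈ -0.0064939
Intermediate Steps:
p(z, g) = g + z + 1/z (p(z, g) = (g + z) + 1/z = g + z + 1/z)
1/p(J, -269) = 1/(-269 + 115 + 1/115) = 1/(-17709/115) = -115/17709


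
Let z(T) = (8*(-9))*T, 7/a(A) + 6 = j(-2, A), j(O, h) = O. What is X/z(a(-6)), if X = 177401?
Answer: 25343/9 ≈ 2815.9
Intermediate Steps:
a(A) = -7/8 (a(A) = 7/(-6 - 2) = 7/(-8) = 7*(-⅛) = -7/8)
z(T) = -72*T
X/z(a(-6)) = 177401/((-72*(-7/8))) = 177401/63 = 177401*(1/63) = 25343/9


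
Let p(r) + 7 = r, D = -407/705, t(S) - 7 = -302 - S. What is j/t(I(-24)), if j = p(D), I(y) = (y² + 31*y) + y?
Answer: 5342/72615 ≈ 0.073566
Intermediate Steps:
I(y) = y² + 32*y
t(S) = -295 - S (t(S) = 7 + (-302 - S) = -295 - S)
D = -407/705 (D = -407*1/705 = -407/705 ≈ -0.57730)
p(r) = -7 + r
j = -5342/705 (j = -7 - 407/705 = -5342/705 ≈ -7.5773)
j/t(I(-24)) = -5342/(705*(-295 - (-24)*(32 - 24))) = -5342/(705*(-295 - (-24)*8)) = -5342/(705*(-295 - 1*(-192))) = -5342/(705*(-295 + 192)) = -5342/705/(-103) = -5342/705*(-1/103) = 5342/72615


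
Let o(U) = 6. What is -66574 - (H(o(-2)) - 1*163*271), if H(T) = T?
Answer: -22407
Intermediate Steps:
-66574 - (H(o(-2)) - 1*163*271) = -66574 - (6 - 1*163*271) = -66574 - (6 - 163*271) = -66574 - (6 - 44173) = -66574 - 1*(-44167) = -66574 + 44167 = -22407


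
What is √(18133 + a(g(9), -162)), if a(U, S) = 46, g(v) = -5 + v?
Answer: 7*√371 ≈ 134.83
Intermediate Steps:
√(18133 + a(g(9), -162)) = √(18133 + 46) = √18179 = 7*√371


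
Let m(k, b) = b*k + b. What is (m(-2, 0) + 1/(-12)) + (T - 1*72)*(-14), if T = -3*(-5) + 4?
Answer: 8903/12 ≈ 741.92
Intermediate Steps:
m(k, b) = b + b*k
T = 19 (T = 15 + 4 = 19)
(m(-2, 0) + 1/(-12)) + (T - 1*72)*(-14) = (0*(1 - 2) + 1/(-12)) + (19 - 1*72)*(-14) = (0*(-1) - 1/12) + (19 - 72)*(-14) = (0 - 1/12) - 53*(-14) = -1/12 + 742 = 8903/12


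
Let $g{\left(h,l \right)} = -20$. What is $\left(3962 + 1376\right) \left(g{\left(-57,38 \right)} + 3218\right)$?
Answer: $17070924$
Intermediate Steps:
$\left(3962 + 1376\right) \left(g{\left(-57,38 \right)} + 3218\right) = \left(3962 + 1376\right) \left(-20 + 3218\right) = 5338 \cdot 3198 = 17070924$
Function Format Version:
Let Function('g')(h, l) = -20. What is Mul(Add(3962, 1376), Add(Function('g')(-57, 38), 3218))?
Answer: 17070924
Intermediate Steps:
Mul(Add(3962, 1376), Add(Function('g')(-57, 38), 3218)) = Mul(Add(3962, 1376), Add(-20, 3218)) = Mul(5338, 3198) = 17070924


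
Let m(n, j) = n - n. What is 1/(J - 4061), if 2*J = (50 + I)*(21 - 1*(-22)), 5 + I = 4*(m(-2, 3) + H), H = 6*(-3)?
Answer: -2/9283 ≈ -0.00021545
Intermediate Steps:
m(n, j) = 0
H = -18
I = -77 (I = -5 + 4*(0 - 18) = -5 + 4*(-18) = -5 - 72 = -77)
J = -1161/2 (J = ((50 - 77)*(21 - 1*(-22)))/2 = (-27*(21 + 22))/2 = (-27*43)/2 = (½)*(-1161) = -1161/2 ≈ -580.50)
1/(J - 4061) = 1/(-1161/2 - 4061) = 1/(-9283/2) = -2/9283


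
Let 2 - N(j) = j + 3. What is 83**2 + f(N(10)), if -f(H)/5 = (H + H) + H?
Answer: 7054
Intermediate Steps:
N(j) = -1 - j (N(j) = 2 - (j + 3) = 2 - (3 + j) = 2 + (-3 - j) = -1 - j)
f(H) = -15*H (f(H) = -5*((H + H) + H) = -5*(2*H + H) = -15*H)
83**2 + f(N(10)) = 83**2 - 15*(-1 - 1*10) = 6889 - 15*(-1 - 10) = 6889 - 15*(-11) = 6889 + 165 = 7054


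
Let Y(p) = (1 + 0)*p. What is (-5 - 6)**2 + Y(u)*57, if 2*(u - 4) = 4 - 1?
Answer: 869/2 ≈ 434.50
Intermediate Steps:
u = 11/2 (u = 4 + (4 - 1)/2 = 4 + (1/2)*3 = 4 + 3/2 = 11/2 ≈ 5.5000)
Y(p) = p (Y(p) = 1*p = p)
(-5 - 6)**2 + Y(u)*57 = (-5 - 6)**2 + (11/2)*57 = (-11)**2 + 627/2 = 121 + 627/2 = 869/2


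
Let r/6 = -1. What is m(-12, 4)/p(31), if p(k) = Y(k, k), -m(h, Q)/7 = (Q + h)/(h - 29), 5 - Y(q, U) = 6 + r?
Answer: -56/205 ≈ -0.27317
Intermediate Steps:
r = -6 (r = 6*(-1) = -6)
Y(q, U) = 5 (Y(q, U) = 5 - (6 - 6) = 5 - 1*0 = 5 + 0 = 5)
m(h, Q) = -7*(Q + h)/(-29 + h) (m(h, Q) = -7*(Q + h)/(h - 29) = -7*(Q + h)/(-29 + h))
p(k) = 5
m(-12, 4)/p(31) = (7*(-1*4 - 1*(-12))/(-29 - 12))/5 = (7*(-4 + 12)/(-41))*(1/5) = (7*(-1/41)*8)*(1/5) = -56/41*1/5 = -56/205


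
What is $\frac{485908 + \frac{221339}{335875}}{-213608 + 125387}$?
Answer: $- \frac{54401523613}{9877076125} \approx -5.5079$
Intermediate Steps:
$\frac{485908 + \frac{221339}{335875}}{-213608 + 125387} = \frac{485908 + 221339 \cdot \frac{1}{335875}}{-88221} = \left(485908 + \frac{221339}{335875}\right) \left(- \frac{1}{88221}\right) = \frac{163204570839}{335875} \left(- \frac{1}{88221}\right) = - \frac{54401523613}{9877076125}$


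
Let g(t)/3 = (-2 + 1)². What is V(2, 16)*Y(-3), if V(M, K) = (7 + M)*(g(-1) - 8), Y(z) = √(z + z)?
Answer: -45*I*√6 ≈ -110.23*I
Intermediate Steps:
g(t) = 3 (g(t) = 3*(-2 + 1)² = 3*(-1)² = 3*1 = 3)
Y(z) = √2*√z (Y(z) = √(2*z) = √2*√z)
V(M, K) = -35 - 5*M (V(M, K) = (7 + M)*(3 - 8) = (7 + M)*(-5) = -35 - 5*M)
V(2, 16)*Y(-3) = (-35 - 5*2)*(√2*√(-3)) = (-35 - 10)*(√2*(I*√3)) = -45*I*√6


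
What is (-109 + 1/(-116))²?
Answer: 159896025/13456 ≈ 11883.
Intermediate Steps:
(-109 + 1/(-116))² = (-109 - 1/116)² = (-12645/116)² = 159896025/13456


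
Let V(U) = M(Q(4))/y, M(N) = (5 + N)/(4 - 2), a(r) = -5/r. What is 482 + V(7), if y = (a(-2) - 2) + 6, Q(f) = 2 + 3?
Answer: 6276/13 ≈ 482.77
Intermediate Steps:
Q(f) = 5
M(N) = 5/2 + N/2 (M(N) = (5 + N)/2 = (5 + N)*(1/2) = 5/2 + N/2)
y = 13/2 (y = (-5/(-2) - 2) + 6 = (-5*(-1/2) - 2) + 6 = (5/2 - 2) + 6 = 1/2 + 6 = 13/2 ≈ 6.5000)
V(U) = 10/13 (V(U) = (5/2 + (1/2)*5)/(13/2) = (5/2 + 5/2)*(2/13) = 5*(2/13) = 10/13)
482 + V(7) = 482 + 10/13 = 6276/13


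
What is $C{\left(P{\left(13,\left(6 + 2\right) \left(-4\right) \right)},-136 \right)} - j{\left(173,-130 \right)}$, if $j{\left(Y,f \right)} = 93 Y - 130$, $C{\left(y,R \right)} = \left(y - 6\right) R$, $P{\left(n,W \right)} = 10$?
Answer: $-16503$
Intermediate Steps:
$C{\left(y,R \right)} = R \left(-6 + y\right)$ ($C{\left(y,R \right)} = \left(-6 + y\right) R = R \left(-6 + y\right)$)
$j{\left(Y,f \right)} = -130 + 93 Y$
$C{\left(P{\left(13,\left(6 + 2\right) \left(-4\right) \right)},-136 \right)} - j{\left(173,-130 \right)} = - 136 \left(-6 + 10\right) - \left(-130 + 93 \cdot 173\right) = \left(-136\right) 4 - \left(-130 + 16089\right) = -544 - 15959 = -16503$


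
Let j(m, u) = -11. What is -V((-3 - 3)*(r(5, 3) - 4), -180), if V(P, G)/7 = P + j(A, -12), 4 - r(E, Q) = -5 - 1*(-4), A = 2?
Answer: 119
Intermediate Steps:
r(E, Q) = 5 (r(E, Q) = 4 - (-5 - 1*(-4)) = 4 - (-5 + 4) = 4 - 1*(-1) = 4 + 1 = 5)
V(P, G) = -77 + 7*P (V(P, G) = 7*(P - 11) = 7*(-11 + P) = -77 + 7*P)
-V((-3 - 3)*(r(5, 3) - 4), -180) = -(-77 + 7*((-3 - 3)*(5 - 4))) = -(-77 + 7*(-6*1)) = -(-77 + 7*(-6)) = -(-77 - 42) = -1*(-119) = 119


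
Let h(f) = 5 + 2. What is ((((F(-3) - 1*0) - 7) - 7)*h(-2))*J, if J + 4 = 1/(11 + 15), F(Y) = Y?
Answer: 12257/26 ≈ 471.42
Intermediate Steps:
J = -103/26 (J = -4 + 1/(11 + 15) = -4 + 1/26 = -103/26 ≈ -3.9615)
h(f) = 7
((((F(-3) - 1*0) - 7) - 7)*h(-2))*J = ((((-3 - 1*0) - 7) - 7)*7)*(-103/26) = ((((-3 + 0) - 7) - 7)*7)*(-103/26) = (((-3 - 7) - 7)*7)*(-103/26) = ((-10 - 7)*7)*(-103/26) = -17*7*(-103/26) = -119*(-103/26) = 12257/26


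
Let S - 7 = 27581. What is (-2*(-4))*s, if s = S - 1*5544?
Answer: 176352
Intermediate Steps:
S = 27588 (S = 7 + 27581 = 27588)
s = 22044 (s = 27588 - 1*5544 = 27588 - 5544 = 22044)
(-2*(-4))*s = -2*(-4)*22044 = 8*22044 = 176352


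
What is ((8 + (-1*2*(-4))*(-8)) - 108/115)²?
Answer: 42876304/13225 ≈ 3242.1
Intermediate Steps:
((8 + (-1*2*(-4))*(-8)) - 108/115)² = ((8 - 2*(-4)*(-8)) - 108*1/115)² = ((8 + 8*(-8)) - 108/115)² = ((8 - 64) - 108/115)² = (-56 - 108/115)² = (-6548/115)² = 42876304/13225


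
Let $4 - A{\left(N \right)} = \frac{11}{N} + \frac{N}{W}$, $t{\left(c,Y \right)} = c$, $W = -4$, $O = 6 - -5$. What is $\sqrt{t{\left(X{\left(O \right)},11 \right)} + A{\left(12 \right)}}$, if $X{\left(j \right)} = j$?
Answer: $\frac{\sqrt{615}}{6} \approx 4.1332$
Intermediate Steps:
$O = 11$ ($O = 6 + 5 = 11$)
$A{\left(N \right)} = 4 - \frac{11}{N} + \frac{N}{4}$ ($A{\left(N \right)} = 4 - \left(\frac{11}{N} + \frac{N}{-4}\right) = 4 - \left(\frac{11}{N} + N \left(- \frac{1}{4}\right)\right) = 4 - \left(\frac{11}{N} - \frac{N}{4}\right) = 4 + \left(- \frac{11}{N} + \frac{N}{4}\right) = 4 - \frac{11}{N} + \frac{N}{4}$)
$\sqrt{t{\left(X{\left(O \right)},11 \right)} + A{\left(12 \right)}} = \sqrt{11 + \left(4 - \frac{11}{12} + \frac{1}{4} \cdot 12\right)} = \sqrt{11 + \left(4 - \frac{11}{12} + 3\right)} = \sqrt{11 + \frac{73}{12}} = \sqrt{\frac{205}{12}} = \frac{\sqrt{615}}{6}$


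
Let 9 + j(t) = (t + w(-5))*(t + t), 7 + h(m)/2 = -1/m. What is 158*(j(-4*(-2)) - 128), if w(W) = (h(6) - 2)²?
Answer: 6056930/9 ≈ 6.7299e+5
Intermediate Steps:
h(m) = -14 - 2/m (h(m) = -14 + 2*(-1/m) = -14 - 2/m)
w(W) = 2401/9 (w(W) = ((-14 - 2/6) - 2)² = ((-14 - 2*⅙) - 2)² = ((-14 - ⅓) - 2)² = (-43/3 - 2)² = (-49/3)² = 2401/9)
j(t) = -9 + 2*t*(2401/9 + t) (j(t) = -9 + (t + 2401/9)*(t + t) = -9 + (2401/9 + t)*(2*t) = -9 + 2*t*(2401/9 + t))
158*(j(-4*(-2)) - 128) = 158*((-9 + 2*(-4*(-2))² + 4802*(-4*(-2))/9) - 128) = 158*((-9 + 2*8² + (4802/9)*8) - 128) = 158*((-9 + 2*64 + 38416/9) - 128) = 158*((-9 + 128 + 38416/9) - 128) = 158*(39487/9 - 128) = 158*(38335/9) = 6056930/9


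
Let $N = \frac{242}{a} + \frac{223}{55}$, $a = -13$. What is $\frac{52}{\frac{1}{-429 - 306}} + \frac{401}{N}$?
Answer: $- \frac{398195135}{10411} \approx -38248.0$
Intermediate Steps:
$N = - \frac{10411}{715}$ ($N = \frac{242}{-13} + \frac{223}{55} = 242 \left(- \frac{1}{13}\right) + 223 \cdot \frac{1}{55} = - \frac{242}{13} + \frac{223}{55} = - \frac{10411}{715} \approx -14.561$)
$\frac{52}{\frac{1}{-429 - 306}} + \frac{401}{N} = \frac{52}{\frac{1}{-429 - 306}} + \frac{401}{- \frac{10411}{715}} = \frac{52}{\frac{1}{-735}} + 401 \left(- \frac{715}{10411}\right) = \frac{52}{- \frac{1}{735}} - \frac{286715}{10411} = 52 \left(-735\right) - \frac{286715}{10411} = -38220 - \frac{286715}{10411} = - \frac{398195135}{10411}$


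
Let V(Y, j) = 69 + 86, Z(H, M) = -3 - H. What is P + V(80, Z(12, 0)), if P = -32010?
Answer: -31855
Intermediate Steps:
V(Y, j) = 155
P + V(80, Z(12, 0)) = -32010 + 155 = -31855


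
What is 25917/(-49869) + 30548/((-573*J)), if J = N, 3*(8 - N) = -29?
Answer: -595252001/168274629 ≈ -3.5374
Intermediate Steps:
N = 53/3 (N = 8 - ⅓*(-29) = 8 + 29/3 = 53/3 ≈ 17.667)
J = 53/3 ≈ 17.667
25917/(-49869) + 30548/((-573*J)) = 25917/(-49869) + 30548/((-573*53/3)) = 25917*(-1/49869) + 30548/(-10123) = -8639/16623 + 30548*(-1/10123) = -8639/16623 - 30548/10123 = -595252001/168274629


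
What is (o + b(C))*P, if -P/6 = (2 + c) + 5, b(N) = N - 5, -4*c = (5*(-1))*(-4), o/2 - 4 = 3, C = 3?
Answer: -144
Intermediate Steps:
o = 14 (o = 8 + 2*3 = 8 + 6 = 14)
c = -5 (c = -5*(-1)*(-4)/4 = -(-5)*(-4)/4 = -¼*20 = -5)
b(N) = -5 + N
P = -12 (P = -6*((2 - 5) + 5) = -6*(-3 + 5) = -6*2 = -12)
(o + b(C))*P = (14 + (-5 + 3))*(-12) = (14 - 2)*(-12) = 12*(-12) = -144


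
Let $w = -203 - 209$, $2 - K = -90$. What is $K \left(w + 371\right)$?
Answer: $-3772$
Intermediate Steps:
$K = 92$ ($K = 2 - -90 = 2 + 90 = 92$)
$w = -412$
$K \left(w + 371\right) = 92 \left(-412 + 371\right) = 92 \left(-41\right) = -3772$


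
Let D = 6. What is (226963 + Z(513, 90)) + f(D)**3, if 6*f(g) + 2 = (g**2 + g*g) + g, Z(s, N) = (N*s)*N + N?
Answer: 118378403/27 ≈ 4.3844e+6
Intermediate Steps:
Z(s, N) = N + s*N**2 (Z(s, N) = s*N**2 + N = N + s*N**2)
f(g) = -1/3 + g**2/3 + g/6 (f(g) = -1/3 + ((g**2 + g*g) + g)/6 = -1/3 + ((g**2 + g**2) + g)/6 = -1/3 + (2*g**2 + g)/6 = -1/3 + (g + 2*g**2)/6 = -1/3 + (g**2/3 + g/6) = -1/3 + g**2/3 + g/6)
(226963 + Z(513, 90)) + f(D)**3 = (226963 + 90*(1 + 90*513)) + (-1/3 + (1/3)*6**2 + (1/6)*6)**3 = (226963 + 90*(1 + 46170)) + (-1/3 + (1/3)*36 + 1)**3 = (226963 + 90*46171) + (-1/3 + 12 + 1)**3 = (226963 + 4155390) + (38/3)**3 = 4382353 + 54872/27 = 118378403/27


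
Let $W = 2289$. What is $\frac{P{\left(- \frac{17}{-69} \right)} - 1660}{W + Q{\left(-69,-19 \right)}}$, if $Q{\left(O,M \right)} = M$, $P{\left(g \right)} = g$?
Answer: $- \frac{114523}{156630} \approx -0.73117$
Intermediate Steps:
$\frac{P{\left(- \frac{17}{-69} \right)} - 1660}{W + Q{\left(-69,-19 \right)}} = \frac{- \frac{17}{-69} - 1660}{2289 - 19} = \frac{\left(-17\right) \left(- \frac{1}{69}\right) - 1660}{2270} = \left(\frac{17}{69} - 1660\right) \frac{1}{2270} = \left(- \frac{114523}{69}\right) \frac{1}{2270} = - \frac{114523}{156630}$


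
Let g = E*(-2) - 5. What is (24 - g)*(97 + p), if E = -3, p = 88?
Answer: 4255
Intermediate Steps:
g = 1 (g = -3*(-2) - 5 = 6 - 5 = 1)
(24 - g)*(97 + p) = (24 - 1*1)*(97 + 88) = (24 - 1)*185 = 23*185 = 4255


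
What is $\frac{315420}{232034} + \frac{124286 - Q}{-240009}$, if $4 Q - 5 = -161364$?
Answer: $\frac{2273022273}{3375166564} \approx 0.67346$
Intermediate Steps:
$Q = - \frac{161359}{4}$ ($Q = \frac{5}{4} + \frac{1}{4} \left(-161364\right) = \frac{5}{4} - 40341 = - \frac{161359}{4} \approx -40340.0$)
$\frac{315420}{232034} + \frac{124286 - Q}{-240009} = \frac{315420}{232034} + \frac{124286 - - \frac{161359}{4}}{-240009} = 315420 \cdot \frac{1}{232034} + \left(124286 + \frac{161359}{4}\right) \left(- \frac{1}{240009}\right) = \frac{157710}{116017} + \frac{658503}{4} \left(- \frac{1}{240009}\right) = \frac{157710}{116017} - \frac{219501}{320012} = \frac{2273022273}{3375166564}$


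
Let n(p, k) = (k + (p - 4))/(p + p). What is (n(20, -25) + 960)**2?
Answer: 1473868881/1600 ≈ 9.2117e+5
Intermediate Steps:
n(p, k) = (-4 + k + p)/(2*p) (n(p, k) = (k + (-4 + p))/((2*p)) = (-4 + k + p)*(1/(2*p)) = (-4 + k + p)/(2*p))
(n(20, -25) + 960)**2 = ((1/2)*(-4 - 25 + 20)/20 + 960)**2 = ((1/2)*(1/20)*(-9) + 960)**2 = (-9/40 + 960)**2 = (38391/40)**2 = 1473868881/1600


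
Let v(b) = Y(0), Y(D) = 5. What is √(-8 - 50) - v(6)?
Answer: -5 + I*√58 ≈ -5.0 + 7.6158*I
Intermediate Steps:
v(b) = 5
√(-8 - 50) - v(6) = √(-8 - 50) - 1*5 = √(-58) - 5 = I*√58 - 5 = -5 + I*√58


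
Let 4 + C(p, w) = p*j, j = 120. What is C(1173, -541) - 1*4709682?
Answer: -4568926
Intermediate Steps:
C(p, w) = -4 + 120*p (C(p, w) = -4 + p*120 = -4 + 120*p)
C(1173, -541) - 1*4709682 = (-4 + 120*1173) - 1*4709682 = (-4 + 140760) - 4709682 = 140756 - 4709682 = -4568926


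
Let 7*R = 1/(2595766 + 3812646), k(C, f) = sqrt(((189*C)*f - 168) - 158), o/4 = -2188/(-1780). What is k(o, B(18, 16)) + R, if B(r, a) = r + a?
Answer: 1/44858884 + sqrt(6192183010)/445 ≈ 176.83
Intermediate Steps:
B(r, a) = a + r
o = 2188/445 (o = 4*(-2188/(-1780)) = 4*(-2188*(-1/1780)) = 4*(547/445) = 2188/445 ≈ 4.9169)
k(C, f) = sqrt(-326 + 189*C*f) (k(C, f) = sqrt((189*C*f - 168) - 158) = sqrt((-168 + 189*C*f) - 158) = sqrt(-326 + 189*C*f))
R = 1/44858884 (R = 1/(7*(2595766 + 3812646)) = (1/7)/6408412 = (1/7)*(1/6408412) = 1/44858884 ≈ 2.2292e-8)
k(o, B(18, 16)) + R = sqrt(-326 + 189*(2188/445)*(16 + 18)) + 1/44858884 = sqrt(-326 + 189*(2188/445)*34) + 1/44858884 = sqrt(-326 + 14060088/445) + 1/44858884 = sqrt(13915018/445) + 1/44858884 = sqrt(6192183010)/445 + 1/44858884 = 1/44858884 + sqrt(6192183010)/445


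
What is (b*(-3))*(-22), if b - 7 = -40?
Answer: -2178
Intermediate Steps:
b = -33 (b = 7 - 40 = -33)
(b*(-3))*(-22) = -33*(-3)*(-22) = 99*(-22) = -2178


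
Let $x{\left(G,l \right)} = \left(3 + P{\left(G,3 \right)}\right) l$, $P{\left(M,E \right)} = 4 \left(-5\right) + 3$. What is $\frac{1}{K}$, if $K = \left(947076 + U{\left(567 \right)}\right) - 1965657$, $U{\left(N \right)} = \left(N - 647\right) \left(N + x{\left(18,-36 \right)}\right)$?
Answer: $- \frac{1}{1104261} \approx -9.0558 \cdot 10^{-7}$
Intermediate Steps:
$P{\left(M,E \right)} = -17$ ($P{\left(M,E \right)} = -20 + 3 = -17$)
$x{\left(G,l \right)} = - 14 l$ ($x{\left(G,l \right)} = \left(3 - 17\right) l = - 14 l$)
$U{\left(N \right)} = \left(-647 + N\right) \left(504 + N\right)$ ($U{\left(N \right)} = \left(N - 647\right) \left(N - -504\right) = \left(-647 + N\right) \left(N + 504\right) = \left(-647 + N\right) \left(504 + N\right)$)
$K = -1104261$ ($K = \left(947076 - \left(407169 - 321489\right)\right) - 1965657 = \left(947076 - 85680\right) - 1965657 = 861396 - 1965657 = -1104261$)
$\frac{1}{K} = \frac{1}{-1104261} = - \frac{1}{1104261}$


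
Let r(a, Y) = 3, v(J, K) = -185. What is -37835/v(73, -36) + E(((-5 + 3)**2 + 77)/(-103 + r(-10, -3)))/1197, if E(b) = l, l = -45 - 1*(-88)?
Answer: 9059290/44289 ≈ 204.55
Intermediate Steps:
l = 43 (l = -45 + 88 = 43)
E(b) = 43
-37835/v(73, -36) + E(((-5 + 3)**2 + 77)/(-103 + r(-10, -3)))/1197 = -37835/(-185) + 43/1197 = -37835*(-1/185) + 43*(1/1197) = 7567/37 + 43/1197 = 9059290/44289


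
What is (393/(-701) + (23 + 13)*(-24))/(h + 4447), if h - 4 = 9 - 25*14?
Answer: -202019/960370 ≈ -0.21036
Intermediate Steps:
h = -337 (h = 4 + (9 - 25*14) = 4 + (9 - 350) = 4 - 341 = -337)
(393/(-701) + (23 + 13)*(-24))/(h + 4447) = (393/(-701) + (23 + 13)*(-24))/(-337 + 4447) = (393*(-1/701) + 36*(-24))/4110 = (-393/701 - 864)*(1/4110) = -606057/701*1/4110 = -202019/960370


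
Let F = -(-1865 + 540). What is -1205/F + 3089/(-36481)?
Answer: -9610506/9667465 ≈ -0.99411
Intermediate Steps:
F = 1325 (F = -1*(-1325) = 1325)
-1205/F + 3089/(-36481) = -1205/1325 + 3089/(-36481) = -1205*1/1325 + 3089*(-1/36481) = -241/265 - 3089/36481 = -9610506/9667465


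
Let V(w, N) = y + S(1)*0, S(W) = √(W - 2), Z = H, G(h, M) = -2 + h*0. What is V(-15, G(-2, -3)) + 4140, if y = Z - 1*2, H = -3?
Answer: 4135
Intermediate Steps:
G(h, M) = -2 (G(h, M) = -2 + 0 = -2)
Z = -3
y = -5 (y = -3 - 1*2 = -3 - 2 = -5)
S(W) = √(-2 + W)
V(w, N) = -5 (V(w, N) = -5 + √(-2 + 1)*0 = -5 + √(-1)*0 = -5 + I*0 = -5 + 0 = -5)
V(-15, G(-2, -3)) + 4140 = -5 + 4140 = 4135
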